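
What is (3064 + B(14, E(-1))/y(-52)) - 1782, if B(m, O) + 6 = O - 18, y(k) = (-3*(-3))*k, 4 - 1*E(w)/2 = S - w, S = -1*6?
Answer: 99997/78 ≈ 1282.0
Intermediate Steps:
S = -6
E(w) = 20 + 2*w (E(w) = 8 - 2*(-6 - w) = 8 + (12 + 2*w) = 20 + 2*w)
y(k) = 9*k
B(m, O) = -24 + O (B(m, O) = -6 + (O - 18) = -6 + (-18 + O) = -24 + O)
(3064 + B(14, E(-1))/y(-52)) - 1782 = (3064 + (-24 + (20 + 2*(-1)))/((9*(-52)))) - 1782 = (3064 + (-24 + (20 - 2))/(-468)) - 1782 = (3064 + (-24 + 18)*(-1/468)) - 1782 = (3064 - 6*(-1/468)) - 1782 = (3064 + 1/78) - 1782 = 238993/78 - 1782 = 99997/78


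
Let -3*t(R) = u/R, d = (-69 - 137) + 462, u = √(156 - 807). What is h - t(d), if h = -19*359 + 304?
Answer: -6517 + I*√651/768 ≈ -6517.0 + 0.033222*I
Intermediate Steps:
u = I*√651 (u = √(-651) = I*√651 ≈ 25.515*I)
d = 256 (d = -206 + 462 = 256)
t(R) = -I*√651/(3*R)
h = -6517 (h = -6821 + 304 = -6517)
h - t(d) = -6517 - (-1)*I*√651/(3*256) = -6517 - (-1)*I*√651/768 = -6517 + I*√651/768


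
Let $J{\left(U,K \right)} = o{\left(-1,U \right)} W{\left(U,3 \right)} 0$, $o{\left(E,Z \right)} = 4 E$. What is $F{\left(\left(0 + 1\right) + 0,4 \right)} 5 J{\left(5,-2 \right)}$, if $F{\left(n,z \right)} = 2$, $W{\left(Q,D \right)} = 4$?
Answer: $0$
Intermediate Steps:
$J{\left(U,K \right)} = 0$ ($J{\left(U,K \right)} = 4 \left(-1\right) 4 \cdot 0 = \left(-4\right) 4 \cdot 0 = \left(-16\right) 0 = 0$)
$F{\left(\left(0 + 1\right) + 0,4 \right)} 5 J{\left(5,-2 \right)} = 2 \cdot 5 \cdot 0 = 10 \cdot 0 = 0$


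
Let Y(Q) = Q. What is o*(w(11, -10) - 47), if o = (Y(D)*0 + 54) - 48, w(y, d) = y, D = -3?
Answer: -216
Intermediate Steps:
o = 6 (o = (-3*0 + 54) - 48 = (0 + 54) - 48 = 54 - 48 = 6)
o*(w(11, -10) - 47) = 6*(11 - 47) = 6*(-36) = -216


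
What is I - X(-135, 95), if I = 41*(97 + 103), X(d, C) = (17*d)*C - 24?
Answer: 226249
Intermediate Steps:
X(d, C) = -24 + 17*C*d (X(d, C) = 17*C*d - 24 = -24 + 17*C*d)
I = 8200 (I = 41*200 = 8200)
I - X(-135, 95) = 8200 - (-24 + 17*95*(-135)) = 8200 - (-24 - 218025) = 8200 - 1*(-218049) = 8200 + 218049 = 226249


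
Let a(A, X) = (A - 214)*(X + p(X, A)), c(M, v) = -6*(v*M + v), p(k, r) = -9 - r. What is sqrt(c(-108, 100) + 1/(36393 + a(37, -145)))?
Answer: sqrt(351533520078)/2340 ≈ 253.38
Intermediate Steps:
c(M, v) = -6*v - 6*M*v (c(M, v) = -6*(M*v + v) = -6*(v + M*v) = -6*v - 6*M*v)
a(A, X) = (-214 + A)*(-9 + X - A) (a(A, X) = (A - 214)*(X + (-9 - A)) = (-214 + A)*(-9 + X - A))
sqrt(c(-108, 100) + 1/(36393 + a(37, -145))) = sqrt(-6*100*(1 - 108) + 1/(36393 + (1926 - 1*37**2 - 214*(-145) + 205*37 + 37*(-145)))) = sqrt(-6*100*(-107) + 1/(36393 + (1926 - 1*1369 + 31030 + 7585 - 5365))) = sqrt(64200 + 1/(36393 + (1926 - 1369 + 31030 + 7585 - 5365))) = sqrt(64200 + 1/(36393 + 33807)) = sqrt(64200 + 1/70200) = sqrt(4506840001/70200) = sqrt(351533520078)/2340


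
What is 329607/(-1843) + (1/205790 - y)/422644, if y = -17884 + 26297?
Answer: -28671059165326087/160296599844680 ≈ -178.86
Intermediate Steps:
y = 8413
329607/(-1843) + (1/205790 - y)/422644 = 329607/(-1843) + (1/205790 - 1*8413)/422644 = 329607*(-1/1843) + (1/205790 - 8413)*(1/422644) = -329607/1843 - 1731311269/205790*1/422644 = -329607/1843 - 1731311269/86975908760 = -28671059165326087/160296599844680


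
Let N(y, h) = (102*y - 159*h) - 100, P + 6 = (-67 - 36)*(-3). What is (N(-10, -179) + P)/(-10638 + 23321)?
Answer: 27644/12683 ≈ 2.1796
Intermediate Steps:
P = 303 (P = -6 + (-67 - 36)*(-3) = -6 - 103*(-3) = -6 + 309 = 303)
N(y, h) = -100 - 159*h + 102*y (N(y, h) = (-159*h + 102*y) - 100 = -100 - 159*h + 102*y)
(N(-10, -179) + P)/(-10638 + 23321) = ((-100 - 159*(-179) + 102*(-10)) + 303)/(-10638 + 23321) = ((-100 + 28461 - 1020) + 303)/12683 = (27341 + 303)*(1/12683) = 27644*(1/12683) = 27644/12683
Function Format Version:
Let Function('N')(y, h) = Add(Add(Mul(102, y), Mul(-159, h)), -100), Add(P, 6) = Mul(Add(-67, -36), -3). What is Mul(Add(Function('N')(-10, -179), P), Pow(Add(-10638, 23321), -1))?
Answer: Rational(27644, 12683) ≈ 2.1796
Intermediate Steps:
P = 303 (P = Add(-6, Mul(Add(-67, -36), -3)) = Add(-6, Mul(-103, -3)) = Add(-6, 309) = 303)
Function('N')(y, h) = Add(-100, Mul(-159, h), Mul(102, y)) (Function('N')(y, h) = Add(Add(Mul(-159, h), Mul(102, y)), -100) = Add(-100, Mul(-159, h), Mul(102, y)))
Mul(Add(Function('N')(-10, -179), P), Pow(Add(-10638, 23321), -1)) = Mul(Add(Add(-100, Mul(-159, -179), Mul(102, -10)), 303), Pow(Add(-10638, 23321), -1)) = Mul(Add(Add(-100, 28461, -1020), 303), Pow(12683, -1)) = Mul(Add(27341, 303), Rational(1, 12683)) = Mul(27644, Rational(1, 12683)) = Rational(27644, 12683)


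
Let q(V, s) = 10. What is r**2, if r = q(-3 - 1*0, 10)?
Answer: 100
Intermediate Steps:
r = 10
r**2 = 10**2 = 100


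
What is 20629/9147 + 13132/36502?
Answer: 436559081/166941897 ≈ 2.6150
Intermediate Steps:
20629/9147 + 13132/36502 = 20629*(1/9147) + 13132*(1/36502) = 20629/9147 + 6566/18251 = 436559081/166941897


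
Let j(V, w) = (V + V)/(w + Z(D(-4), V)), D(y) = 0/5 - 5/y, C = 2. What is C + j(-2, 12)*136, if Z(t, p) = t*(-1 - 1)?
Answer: -1050/19 ≈ -55.263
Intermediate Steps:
D(y) = -5/y (D(y) = 0*(1/5) - 5/y = 0 - 5/y = -5/y)
Z(t, p) = -2*t (Z(t, p) = t*(-2) = -2*t)
j(V, w) = 2*V/(-5/2 + w) (j(V, w) = (V + V)/(w - (-10)/(-4)) = (2*V)/(w - (-10)*(-1)/4) = (2*V)/(w - 2*5/4) = (2*V)/(w - 5/2) = (2*V)/(-5/2 + w) = 2*V/(-5/2 + w))
C + j(-2, 12)*136 = 2 + (4*(-2)/(-5 + 2*12))*136 = 2 + (4*(-2)/(-5 + 24))*136 = 2 + (4*(-2)/19)*136 = 2 + (4*(-2)*(1/19))*136 = 2 - 8/19*136 = 2 - 1088/19 = -1050/19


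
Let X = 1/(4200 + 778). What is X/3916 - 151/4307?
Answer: -2943566741/83960003336 ≈ -0.035059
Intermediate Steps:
X = 1/4978 ≈ 0.00020088
X/3916 - 151/4307 = (1/4978)/3916 - 151/4307 = (1/4978)*(1/3916) - 151*1/4307 = 1/19493848 - 151/4307 = -2943566741/83960003336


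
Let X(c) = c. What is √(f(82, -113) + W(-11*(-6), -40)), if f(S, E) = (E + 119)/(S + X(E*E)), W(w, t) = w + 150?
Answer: √35672088522/12851 ≈ 14.697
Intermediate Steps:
W(w, t) = 150 + w
f(S, E) = (119 + E)/(S + E²) (f(S, E) = (E + 119)/(S + E*E) = (119 + E)/(S + E²))
√(f(82, -113) + W(-11*(-6), -40)) = √((119 - 113)/(82 + (-113)²) + (150 - 11*(-6))) = √(6/(82 + 12769) + (150 + 66)) = √(6/12851 + 216) = √(2775822/12851) = √35672088522/12851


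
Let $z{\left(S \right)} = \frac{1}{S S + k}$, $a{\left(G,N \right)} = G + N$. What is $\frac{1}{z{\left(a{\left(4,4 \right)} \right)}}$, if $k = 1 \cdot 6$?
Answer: $70$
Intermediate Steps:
$k = 6$
$z{\left(S \right)} = \frac{1}{6 + S^{2}}$ ($z{\left(S \right)} = \frac{1}{S S + 6} = \frac{1}{S^{2} + 6} = \frac{1}{6 + S^{2}}$)
$\frac{1}{z{\left(a{\left(4,4 \right)} \right)}} = \frac{1}{\frac{1}{6 + \left(4 + 4\right)^{2}}} = \frac{1}{\frac{1}{6 + 8^{2}}} = \frac{1}{\frac{1}{6 + 64}} = \frac{1}{\frac{1}{70}} = 70$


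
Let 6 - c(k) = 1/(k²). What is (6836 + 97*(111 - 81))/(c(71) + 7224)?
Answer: 49129586/36446429 ≈ 1.3480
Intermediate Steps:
c(k) = 6 - 1/k² (c(k) = 6 - 1/(k²) = 6 - 1/k²)
(6836 + 97*(111 - 81))/(c(71) + 7224) = (6836 + 97*(111 - 81))/((6 - 1/71²) + 7224) = (6836 + 97*30)/((6 - 1*1/5041) + 7224) = (6836 + 2910)/((6 - 1/5041) + 7224) = 9746/(30245/5041 + 7224) = 9746/(36446429/5041) = 9746*(5041/36446429) = 49129586/36446429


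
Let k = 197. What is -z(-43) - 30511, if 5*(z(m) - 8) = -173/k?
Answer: -30061042/985 ≈ -30519.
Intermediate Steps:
z(m) = 7707/985 (z(m) = 8 + (-173/197)/5 = 8 + (-173*1/197)/5 = 8 + (⅕)*(-173/197) = 8 - 173/985 = 7707/985)
-z(-43) - 30511 = -1*7707/985 - 30511 = -7707/985 - 30511 = -30061042/985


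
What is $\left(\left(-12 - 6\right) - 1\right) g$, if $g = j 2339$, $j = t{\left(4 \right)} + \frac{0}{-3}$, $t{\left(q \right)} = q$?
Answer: $-177764$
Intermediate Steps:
$j = 4$ ($j = 4 + \frac{0}{-3} = 4 + 0 \left(- \frac{1}{3}\right) = 4 + 0 = 4$)
$g = 9356$ ($g = 4 \cdot 2339 = 9356$)
$\left(\left(-12 - 6\right) - 1\right) g = \left(\left(-12 - 6\right) - 1\right) 9356 = \left(-18 - 1\right) 9356 = \left(-19\right) 9356 = -177764$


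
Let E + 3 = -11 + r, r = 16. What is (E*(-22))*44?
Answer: -1936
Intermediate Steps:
E = 2 (E = -3 + (-11 + 16) = -3 + 5 = 2)
(E*(-22))*44 = (2*(-22))*44 = -44*44 = -1936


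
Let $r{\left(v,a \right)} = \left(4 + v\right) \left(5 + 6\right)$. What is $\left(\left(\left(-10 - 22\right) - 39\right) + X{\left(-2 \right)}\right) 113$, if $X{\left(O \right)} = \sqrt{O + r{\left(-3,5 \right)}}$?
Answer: $-7684$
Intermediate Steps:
$r{\left(v,a \right)} = 44 + 11 v$ ($r{\left(v,a \right)} = \left(4 + v\right) 11 = 44 + 11 v$)
$X{\left(O \right)} = \sqrt{11 + O}$ ($X{\left(O \right)} = \sqrt{O + \left(44 + 11 \left(-3\right)\right)} = \sqrt{O + \left(44 - 33\right)} = \sqrt{O + 11} = \sqrt{11 + O}$)
$\left(\left(\left(-10 - 22\right) - 39\right) + X{\left(-2 \right)}\right) 113 = \left(\left(\left(-10 - 22\right) - 39\right) + \sqrt{11 - 2}\right) 113 = \left(\left(-32 - 39\right) + \sqrt{9}\right) 113 = \left(-71 + 3\right) 113 = \left(-68\right) 113 = -7684$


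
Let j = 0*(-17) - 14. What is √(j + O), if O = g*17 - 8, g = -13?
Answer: 9*I*√3 ≈ 15.588*I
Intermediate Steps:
O = -229 (O = -13*17 - 8 = -221 - 8 = -229)
j = -14 (j = 0 - 14 = -14)
√(j + O) = √(-14 - 229) = √(-243) = 9*I*√3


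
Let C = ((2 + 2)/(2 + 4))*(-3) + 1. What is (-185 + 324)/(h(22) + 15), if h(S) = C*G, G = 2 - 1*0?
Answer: 139/13 ≈ 10.692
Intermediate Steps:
C = -1 (C = (4/6)*(-3) + 1 = (4*(⅙))*(-3) + 1 = (⅔)*(-3) + 1 = -2 + 1 = -1)
G = 2 (G = 2 + 0 = 2)
h(S) = -2 (h(S) = -1*2 = -2)
(-185 + 324)/(h(22) + 15) = (-185 + 324)/(-2 + 15) = 139/13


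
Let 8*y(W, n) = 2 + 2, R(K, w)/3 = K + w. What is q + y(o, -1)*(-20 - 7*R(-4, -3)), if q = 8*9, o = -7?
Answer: 271/2 ≈ 135.50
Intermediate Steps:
R(K, w) = 3*K + 3*w (R(K, w) = 3*(K + w) = 3*K + 3*w)
y(W, n) = 1/2 (y(W, n) = (2 + 2)/8 = (1/8)*4 = 1/2)
q = 72
q + y(o, -1)*(-20 - 7*R(-4, -3)) = 72 + (-20 - 7*(3*(-4) + 3*(-3)))/2 = 72 + (-20 - 7*(-12 - 9))/2 = 72 + (-20 - 7*(-21))/2 = 72 + (-20 + 147)/2 = 72 + (1/2)*127 = 72 + 127/2 = 271/2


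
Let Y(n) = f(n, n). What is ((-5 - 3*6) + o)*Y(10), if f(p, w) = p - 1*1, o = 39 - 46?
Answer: -270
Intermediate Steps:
o = -7
f(p, w) = -1 + p (f(p, w) = p - 1 = -1 + p)
Y(n) = -1 + n
((-5 - 3*6) + o)*Y(10) = ((-5 - 3*6) - 7)*(-1 + 10) = ((-5 - 18) - 7)*9 = (-23 - 7)*9 = -30*9 = -270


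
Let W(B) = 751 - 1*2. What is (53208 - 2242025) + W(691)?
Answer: -2188068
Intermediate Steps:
W(B) = 749 (W(B) = 751 - 2 = 749)
(53208 - 2242025) + W(691) = (53208 - 2242025) + 749 = -2188817 + 749 = -2188068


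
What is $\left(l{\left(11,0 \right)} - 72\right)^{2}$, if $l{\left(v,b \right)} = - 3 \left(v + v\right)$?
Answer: $19044$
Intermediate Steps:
$l{\left(v,b \right)} = - 6 v$ ($l{\left(v,b \right)} = - 3 \cdot 2 v = - 6 v$)
$\left(l{\left(11,0 \right)} - 72\right)^{2} = \left(\left(-6\right) 11 - 72\right)^{2} = \left(-66 - 72\right)^{2} = \left(-138\right)^{2} = 19044$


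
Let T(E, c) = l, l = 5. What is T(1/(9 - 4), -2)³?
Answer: 125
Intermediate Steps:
T(E, c) = 5
T(1/(9 - 4), -2)³ = 5³ = 125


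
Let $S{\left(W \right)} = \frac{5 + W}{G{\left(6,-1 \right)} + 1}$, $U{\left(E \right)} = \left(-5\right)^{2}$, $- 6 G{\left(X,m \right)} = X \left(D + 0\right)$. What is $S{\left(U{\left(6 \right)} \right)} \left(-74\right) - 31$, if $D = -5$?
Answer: $-401$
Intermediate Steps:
$G{\left(X,m \right)} = \frac{5 X}{6}$ ($G{\left(X,m \right)} = - \frac{X \left(-5 + 0\right)}{6} = - \frac{X \left(-5\right)}{6} = - \frac{\left(-5\right) X}{6} = \frac{5 X}{6}$)
$U{\left(E \right)} = 25$
$S{\left(W \right)} = \frac{5}{6} + \frac{W}{6}$ ($S{\left(W \right)} = \frac{5 + W}{\frac{5}{6} \cdot 6 + 1} = \frac{5 + W}{5 + 1} = \frac{5 + W}{6} = \left(5 + W\right) \frac{1}{6} = \frac{5}{6} + \frac{W}{6}$)
$S{\left(U{\left(6 \right)} \right)} \left(-74\right) - 31 = \left(\frac{5}{6} + \frac{1}{6} \cdot 25\right) \left(-74\right) - 31 = \left(\frac{5}{6} + \frac{25}{6}\right) \left(-74\right) - 31 = 5 \left(-74\right) - 31 = -370 - 31 = -401$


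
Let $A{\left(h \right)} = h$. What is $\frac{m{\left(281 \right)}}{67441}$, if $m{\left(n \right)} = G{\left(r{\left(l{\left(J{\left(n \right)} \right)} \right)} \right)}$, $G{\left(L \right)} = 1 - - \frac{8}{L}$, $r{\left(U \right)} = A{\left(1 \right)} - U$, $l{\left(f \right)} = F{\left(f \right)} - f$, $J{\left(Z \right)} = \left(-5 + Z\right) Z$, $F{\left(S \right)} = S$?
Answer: $\frac{9}{67441} \approx 0.00013345$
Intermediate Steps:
$J{\left(Z \right)} = Z \left(-5 + Z\right)$
$l{\left(f \right)} = 0$ ($l{\left(f \right)} = f - f = 0$)
$r{\left(U \right)} = 1 - U$
$G{\left(L \right)} = 1 + \frac{8}{L}$
$m{\left(n \right)} = 9$ ($m{\left(n \right)} = \frac{8 + \left(1 - 0\right)}{1 - 0} = \frac{8 + \left(1 + 0\right)}{1 + 0} = \frac{8 + 1}{1} = 1 \cdot 9 = 9$)
$\frac{m{\left(281 \right)}}{67441} = \frac{9}{67441}$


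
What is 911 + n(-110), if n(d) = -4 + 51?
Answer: 958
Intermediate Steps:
n(d) = 47
911 + n(-110) = 911 + 47 = 958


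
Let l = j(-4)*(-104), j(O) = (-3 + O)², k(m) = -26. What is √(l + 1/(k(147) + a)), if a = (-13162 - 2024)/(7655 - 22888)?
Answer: I*√184812324465010/190436 ≈ 71.387*I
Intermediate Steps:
a = 15186/15233 (a = -15186/(-15233) = -15186*(-1/15233) = 15186/15233 ≈ 0.99691)
l = -5096 (l = (-3 - 4)²*(-104) = (-7)²*(-104) = 49*(-104) = -5096)
√(l + 1/(k(147) + a)) = √(-5096 + 1/(-26 + 15186/15233)) = √(-5096 + 1/(-380872/15233)) = √(-5096 - 15233/380872) = √(-1940938945/380872) = I*√184812324465010/190436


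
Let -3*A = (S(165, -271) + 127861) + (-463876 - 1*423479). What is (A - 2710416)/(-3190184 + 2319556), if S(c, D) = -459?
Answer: 7371295/2611884 ≈ 2.8222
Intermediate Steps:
A = 759953/3 (A = -((-459 + 127861) + (-463876 - 1*423479))/3 = -(127402 + (-463876 - 423479))/3 = -(127402 - 887355)/3 = -⅓*(-759953) = 759953/3 ≈ 2.5332e+5)
(A - 2710416)/(-3190184 + 2319556) = (759953/3 - 2710416)/(-3190184 + 2319556) = -7371295/3/(-870628) = -7371295/3*(-1/870628) = 7371295/2611884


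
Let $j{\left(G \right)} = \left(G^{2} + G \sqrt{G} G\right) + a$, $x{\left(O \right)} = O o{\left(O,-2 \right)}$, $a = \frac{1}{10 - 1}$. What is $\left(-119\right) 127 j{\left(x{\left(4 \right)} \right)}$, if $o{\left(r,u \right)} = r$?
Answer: $- \frac{174116873}{9} \approx -1.9346 \cdot 10^{7}$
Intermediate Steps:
$a = \frac{1}{9} \approx 0.11111$
$x{\left(O \right)} = O^{2}$ ($x{\left(O \right)} = O O = O^{2}$)
$j{\left(G \right)} = \frac{1}{9} + G^{2} + G^{\frac{5}{2}}$ ($j{\left(G \right)} = \left(G^{2} + G \sqrt{G} G\right) + \frac{1}{9} = \left(G^{2} + G^{\frac{3}{2}} G\right) + \frac{1}{9} = \left(G^{2} + G^{\frac{5}{2}}\right) + \frac{1}{9} = \frac{1}{9} + G^{2} + G^{\frac{5}{2}}$)
$\left(-119\right) 127 j{\left(x{\left(4 \right)} \right)} = \left(-119\right) 127 \left(\frac{1}{9} + \left(4^{2}\right)^{2} + \left(4^{2}\right)^{\frac{5}{2}}\right) = - 15113 \left(\frac{1}{9} + 16^{2} + 16^{\frac{5}{2}}\right) = - 15113 \left(\frac{1}{9} + 256 + 1024\right) = \left(-15113\right) \frac{11521}{9} = - \frac{174116873}{9}$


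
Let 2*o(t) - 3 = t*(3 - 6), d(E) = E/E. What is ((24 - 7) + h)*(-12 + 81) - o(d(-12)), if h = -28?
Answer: -759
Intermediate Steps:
d(E) = 1
o(t) = 3/2 - 3*t/2 (o(t) = 3/2 + (t*(3 - 6))/2 = 3/2 + (t*(-3))/2 = 3/2 + (-3*t)/2 = 3/2 - 3*t/2)
((24 - 7) + h)*(-12 + 81) - o(d(-12)) = ((24 - 7) - 28)*(-12 + 81) - (3/2 - 3/2*1) = (17 - 28)*69 - (3/2 - 3/2) = -11*69 - 1*0 = -759 + 0 = -759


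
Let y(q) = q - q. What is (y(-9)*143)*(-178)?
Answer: 0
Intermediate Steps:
y(q) = 0
(y(-9)*143)*(-178) = (0*143)*(-178) = 0*(-178) = 0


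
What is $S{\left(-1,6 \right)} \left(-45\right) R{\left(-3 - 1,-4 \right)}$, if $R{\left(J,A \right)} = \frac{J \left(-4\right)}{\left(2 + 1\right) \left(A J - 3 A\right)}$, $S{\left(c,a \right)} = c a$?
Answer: $\frac{360}{7} \approx 51.429$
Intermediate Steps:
$S{\left(c,a \right)} = a c$
$R{\left(J,A \right)} = - \frac{4 J}{- 9 A + 3 A J}$ ($R{\left(J,A \right)} = \frac{\left(-4\right) J}{3 \left(- 3 A + A J\right)} = \frac{\left(-4\right) J}{- 9 A + 3 A J} = - \frac{4 J}{- 9 A + 3 A J}$)
$S{\left(-1,6 \right)} \left(-45\right) R{\left(-3 - 1,-4 \right)} = 6 \left(-1\right) \left(-45\right) \left(- \frac{4 \left(-3 - 1\right)}{3 \left(-4\right) \left(-3 - 4\right)}\right) = \left(-6\right) \left(-45\right) \left(\left(- \frac{4}{3}\right) \left(-3 - 1\right) \left(- \frac{1}{4}\right) \frac{1}{-3 - 4}\right) = 270 \left(\left(- \frac{4}{3}\right) \left(-4\right) \left(- \frac{1}{4}\right) \frac{1}{-3 - 4}\right) = 270 \left(\left(- \frac{4}{3}\right) \left(-4\right) \left(- \frac{1}{4}\right) \frac{1}{-7}\right) = 270 \left(\left(- \frac{4}{3}\right) \left(-4\right) \left(- \frac{1}{4}\right) \left(- \frac{1}{7}\right)\right) = 270 \cdot \frac{4}{21} = \frac{360}{7}$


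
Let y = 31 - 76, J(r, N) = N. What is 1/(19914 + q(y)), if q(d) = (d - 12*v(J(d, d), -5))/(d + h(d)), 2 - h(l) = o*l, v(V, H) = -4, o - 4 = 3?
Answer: 272/5416611 ≈ 5.0216e-5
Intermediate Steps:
o = 7 (o = 4 + 3 = 7)
y = -45
h(l) = 2 - 7*l
q(d) = (48 + d)/(2 - 6*d) (q(d) = (d - 12*(-4))/(d + (2 - 7*d)) = (d + 48)/(2 - 6*d) = (48 + d)/(2 - 6*d))
1/(19914 + q(y)) = 1/(19914 + (48 - 45)/(2*(1 - 3*(-45)))) = 1/(19914 + (1/2)*3/(1 + 135)) = 1/(19914 + (1/2)*3/136) = 1/(19914 + (1/2)*(1/136)*3) = 1/(19914 + 3/272) = 1/(5416611/272) = 272/5416611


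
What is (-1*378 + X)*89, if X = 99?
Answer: -24831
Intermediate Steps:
(-1*378 + X)*89 = (-1*378 + 99)*89 = (-378 + 99)*89 = -279*89 = -24831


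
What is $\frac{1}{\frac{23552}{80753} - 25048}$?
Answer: $- \frac{3511}{87942504} \approx -3.9924 \cdot 10^{-5}$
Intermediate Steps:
$\frac{1}{\frac{23552}{80753} - 25048} = \frac{1}{23552 \cdot \frac{1}{80753} + \left(-38829 + 13781\right)} = \frac{1}{\frac{1024}{3511} - 25048} = \frac{1}{- \frac{87942504}{3511}} = - \frac{3511}{87942504}$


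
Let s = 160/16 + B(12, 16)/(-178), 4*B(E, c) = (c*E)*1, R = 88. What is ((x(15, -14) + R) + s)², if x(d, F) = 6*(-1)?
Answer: 66650896/7921 ≈ 8414.5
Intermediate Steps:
B(E, c) = E*c/4 (B(E, c) = ((c*E)*1)/4 = ((E*c)*1)/4 = (E*c)/4 = E*c/4)
x(d, F) = -6
s = 866/89 (s = 160/16 + ((¼)*12*16)/(-178) = 160*(1/16) + 48*(-1/178) = 10 - 24/89 = 866/89 ≈ 9.7303)
((x(15, -14) + R) + s)² = ((-6 + 88) + 866/89)² = (82 + 866/89)² = (8164/89)² = 66650896/7921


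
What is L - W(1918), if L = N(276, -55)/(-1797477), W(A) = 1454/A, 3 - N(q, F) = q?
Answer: -435501324/574593481 ≈ -0.75793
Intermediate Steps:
N(q, F) = 3 - q
L = 91/599159 (L = (3 - 1*276)/(-1797477) = (3 - 276)*(-1/1797477) = -273*(-1/1797477) = 91/599159 ≈ 0.00015188)
L - W(1918) = 91/599159 - 1454/1918 = 91/599159 - 1*727/959 = 91/599159 - 727/959 = -435501324/574593481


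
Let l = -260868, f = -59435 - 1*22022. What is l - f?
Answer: -179411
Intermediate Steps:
f = -81457 (f = -59435 - 22022 = -81457)
l - f = -260868 - 1*(-81457) = -260868 + 81457 = -179411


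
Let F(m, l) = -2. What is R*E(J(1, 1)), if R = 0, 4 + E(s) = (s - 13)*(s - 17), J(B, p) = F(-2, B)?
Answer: 0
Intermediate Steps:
J(B, p) = -2
E(s) = -4 + (-17 + s)*(-13 + s) (E(s) = -4 + (s - 13)*(s - 17) = -4 + (-13 + s)*(-17 + s) = -4 + (-17 + s)*(-13 + s))
R*E(J(1, 1)) = 0*(217 + (-2)² - 30*(-2)) = 0*(217 + 4 + 60) = 0*281 = 0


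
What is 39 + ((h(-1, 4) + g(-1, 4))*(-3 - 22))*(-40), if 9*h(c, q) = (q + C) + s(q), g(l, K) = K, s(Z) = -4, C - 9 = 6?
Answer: 17117/3 ≈ 5705.7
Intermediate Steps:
C = 15 (C = 9 + 6 = 15)
h(c, q) = 11/9 + q/9 (h(c, q) = ((q + 15) - 4)/9 = ((15 + q) - 4)/9 = (11 + q)/9 = 11/9 + q/9)
39 + ((h(-1, 4) + g(-1, 4))*(-3 - 22))*(-40) = 39 + (((11/9 + (⅑)*4) + 4)*(-3 - 22))*(-40) = 39 + (((11/9 + 4/9) + 4)*(-25))*(-40) = 39 + ((5/3 + 4)*(-25))*(-40) = 39 + ((17/3)*(-25))*(-40) = 39 - 425/3*(-40) = 39 + 17000/3 = 17117/3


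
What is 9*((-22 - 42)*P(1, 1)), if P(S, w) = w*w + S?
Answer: -1152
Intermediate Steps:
P(S, w) = S + w**2 (P(S, w) = w**2 + S = S + w**2)
9*((-22 - 42)*P(1, 1)) = 9*((-22 - 42)*(1 + 1**2)) = 9*(-64*(1 + 1)) = 9*(-64*2) = 9*(-128) = -1152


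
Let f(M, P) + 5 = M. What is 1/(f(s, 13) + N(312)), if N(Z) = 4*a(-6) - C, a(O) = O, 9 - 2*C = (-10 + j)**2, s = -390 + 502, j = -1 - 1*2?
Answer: 1/163 ≈ 0.0061350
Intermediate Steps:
j = -3 (j = -1 - 2 = -3)
s = 112
C = -80 (C = 9/2 - (-10 - 3)**2/2 = 9/2 - 1/2*(-13)**2 = 9/2 - 1/2*169 = 9/2 - 169/2 = -80)
f(M, P) = -5 + M
N(Z) = 56 (N(Z) = 4*(-6) - 1*(-80) = -24 + 80 = 56)
1/(f(s, 13) + N(312)) = 1/((-5 + 112) + 56) = 1/(107 + 56) = 1/163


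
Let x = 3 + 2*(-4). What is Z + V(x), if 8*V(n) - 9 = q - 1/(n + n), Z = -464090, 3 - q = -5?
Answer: -37127029/80 ≈ -4.6409e+5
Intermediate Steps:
q = 8 (q = 3 - 1*(-5) = 3 + 5 = 8)
x = -5 (x = 3 - 8 = -5)
V(n) = 17/8 - 1/(16*n) (V(n) = 9/8 + (8 - 1/(n + n))/8 = 9/8 + (8 - 1/(2*n))/8 = 9/8 + (1 - 1/(16*n)) = 17/8 - 1/(16*n))
Z + V(x) = -464090 + (1/16)*(-1 + 34*(-5))/(-5) = -464090 + (1/16)*(-⅕)*(-1 - 170) = -464090 + (1/16)*(-⅕)*(-171) = -464090 + 171/80 = -37127029/80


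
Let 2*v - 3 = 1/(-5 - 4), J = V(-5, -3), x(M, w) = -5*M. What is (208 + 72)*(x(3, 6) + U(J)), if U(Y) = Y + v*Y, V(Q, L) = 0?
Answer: -4200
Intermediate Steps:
J = 0
v = 13/9 (v = 3/2 + 1/(2*(-5 - 4)) = 3/2 + (1/2)/(-9) = 3/2 + (1/2)*(-1/9) = 3/2 - 1/18 = 13/9 ≈ 1.4444)
U(Y) = 22*Y/9 (U(Y) = Y + 13*Y/9 = 22*Y/9)
(208 + 72)*(x(3, 6) + U(J)) = (208 + 72)*(-5*3 + (22/9)*0) = 280*(-15 + 0) = 280*(-15) = -4200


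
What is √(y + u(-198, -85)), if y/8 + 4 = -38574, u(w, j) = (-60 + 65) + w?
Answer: 3*I*√34313 ≈ 555.71*I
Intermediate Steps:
u(w, j) = 5 + w
y = -308624 (y = -32 + 8*(-38574) = -32 - 308592 = -308624)
√(y + u(-198, -85)) = √(-308624 + (5 - 198)) = √(-308624 - 193) = √(-308817) = 3*I*√34313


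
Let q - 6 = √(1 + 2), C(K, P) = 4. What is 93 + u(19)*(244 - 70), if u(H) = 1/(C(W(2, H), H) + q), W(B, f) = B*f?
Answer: 10761/97 - 174*√3/97 ≈ 107.83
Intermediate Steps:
q = 6 + √3 (q = 6 + √(1 + 2) = 6 + √3 ≈ 7.7320)
u(H) = 1/(10 + √3) (u(H) = 1/(4 + (6 + √3)) = 1/(10 + √3))
93 + u(19)*(244 - 70) = 93 + (10/97 - √3/97)*(244 - 70) = 93 + (10/97 - √3/97)*174 = 93 + (1740/97 - 174*√3/97) = 10761/97 - 174*√3/97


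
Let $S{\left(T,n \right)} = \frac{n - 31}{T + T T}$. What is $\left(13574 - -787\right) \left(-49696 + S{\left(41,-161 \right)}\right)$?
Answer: $- \frac{204827841024}{287} \approx -7.1369 \cdot 10^{8}$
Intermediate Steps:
$S{\left(T,n \right)} = \frac{-31 + n}{T + T^{2}}$
$\left(13574 - -787\right) \left(-49696 + S{\left(41,-161 \right)}\right) = \left(13574 - -787\right) \left(-49696 + \frac{-31 - 161}{41 \left(1 + 41\right)}\right) = \left(13574 + 787\right) \left(-49696 + \frac{1}{41} \cdot \frac{1}{42} \left(-192\right)\right) = 14361 \left(-49696 + \frac{1}{41} \cdot \frac{1}{42} \left(-192\right)\right) = 14361 \left(-49696 - \frac{32}{287}\right) = 14361 \left(- \frac{14262784}{287}\right) = - \frac{204827841024}{287}$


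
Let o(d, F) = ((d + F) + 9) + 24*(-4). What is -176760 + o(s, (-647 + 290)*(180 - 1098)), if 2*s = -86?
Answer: 150836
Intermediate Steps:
s = -43 (s = (½)*(-86) = -43)
o(d, F) = -87 + F + d (o(d, F) = ((F + d) + 9) - 96 = (9 + F + d) - 96 = -87 + F + d)
-176760 + o(s, (-647 + 290)*(180 - 1098)) = -176760 + (-87 + (-647 + 290)*(180 - 1098) - 43) = -176760 + (-87 - 357*(-918) - 43) = -176760 + (-87 + 327726 - 43) = -176760 + 327596 = 150836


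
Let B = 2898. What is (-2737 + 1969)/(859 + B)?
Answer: -768/3757 ≈ -0.20442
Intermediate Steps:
(-2737 + 1969)/(859 + B) = (-2737 + 1969)/(859 + 2898) = -768/3757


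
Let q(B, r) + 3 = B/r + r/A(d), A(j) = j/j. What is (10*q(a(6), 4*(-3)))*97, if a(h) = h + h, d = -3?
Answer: -15520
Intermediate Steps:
A(j) = 1
a(h) = 2*h
q(B, r) = -3 + r + B/r (q(B, r) = -3 + (B/r + r/1) = -3 + (B/r + r*1) = -3 + (B/r + r) = -3 + (r + B/r) = -3 + r + B/r)
(10*q(a(6), 4*(-3)))*97 = (10*(-3 + 4*(-3) + (2*6)/((4*(-3)))))*97 = (10*(-3 - 12 + 12/(-12)))*97 = (10*(-3 - 12 + 12*(-1/12)))*97 = (10*(-3 - 12 - 1))*97 = (10*(-16))*97 = -160*97 = -15520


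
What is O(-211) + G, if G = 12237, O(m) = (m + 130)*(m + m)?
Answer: 46419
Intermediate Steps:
O(m) = 2*m*(130 + m) (O(m) = (130 + m)*(2*m) = 2*m*(130 + m))
O(-211) + G = 2*(-211)*(130 - 211) + 12237 = 2*(-211)*(-81) + 12237 = 34182 + 12237 = 46419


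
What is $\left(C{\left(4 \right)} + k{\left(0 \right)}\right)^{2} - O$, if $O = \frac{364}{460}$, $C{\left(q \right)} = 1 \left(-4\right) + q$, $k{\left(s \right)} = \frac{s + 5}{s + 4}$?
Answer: $\frac{1419}{1840} \approx 0.7712$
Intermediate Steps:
$k{\left(s \right)} = \frac{5 + s}{4 + s}$
$C{\left(q \right)} = -4 + q$
$O = \frac{91}{115}$ ($O = 364 \cdot \frac{1}{460} = \frac{91}{115} \approx 0.7913$)
$\left(C{\left(4 \right)} + k{\left(0 \right)}\right)^{2} - O = \left(\left(-4 + 4\right) + \frac{5 + 0}{4 + 0}\right)^{2} - \frac{91}{115} = \left(0 + \frac{1}{4} \cdot 5\right)^{2} - \frac{91}{115} = \left(0 + \frac{5}{4}\right)^{2} - \frac{91}{115} = \left(\frac{5}{4}\right)^{2} - \frac{91}{115} = \frac{25}{16} - \frac{91}{115} = \frac{1419}{1840}$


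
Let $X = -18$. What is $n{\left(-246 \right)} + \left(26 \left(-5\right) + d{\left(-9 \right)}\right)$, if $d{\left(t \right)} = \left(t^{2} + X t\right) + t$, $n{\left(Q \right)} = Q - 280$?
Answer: $-422$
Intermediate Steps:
$n{\left(Q \right)} = -280 + Q$
$d{\left(t \right)} = t^{2} - 17 t$ ($d{\left(t \right)} = \left(t^{2} - 18 t\right) + t = t^{2} - 17 t$)
$n{\left(-246 \right)} + \left(26 \left(-5\right) + d{\left(-9 \right)}\right) = \left(-280 - 246\right) - \left(130 + 9 \left(-17 - 9\right)\right) = -526 - -104 = -526 + \left(-130 + 234\right) = -526 + 104 = -422$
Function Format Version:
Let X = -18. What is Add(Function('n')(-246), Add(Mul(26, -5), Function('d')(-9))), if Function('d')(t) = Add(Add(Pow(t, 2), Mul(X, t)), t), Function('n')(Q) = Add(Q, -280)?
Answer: -422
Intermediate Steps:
Function('n')(Q) = Add(-280, Q)
Function('d')(t) = Add(Pow(t, 2), Mul(-17, t)) (Function('d')(t) = Add(Add(Pow(t, 2), Mul(-18, t)), t) = Add(Pow(t, 2), Mul(-17, t)))
Add(Function('n')(-246), Add(Mul(26, -5), Function('d')(-9))) = Add(Add(-280, -246), Add(Mul(26, -5), Mul(-9, Add(-17, -9)))) = Add(-526, Add(-130, Mul(-9, -26))) = Add(-526, Add(-130, 234)) = Add(-526, 104) = -422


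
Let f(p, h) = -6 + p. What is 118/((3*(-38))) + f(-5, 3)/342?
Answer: -365/342 ≈ -1.0673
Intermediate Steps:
118/((3*(-38))) + f(-5, 3)/342 = 118/((3*(-38))) + (-6 - 5)/342 = 118/(-114) - 11*1/342 = 118*(-1/114) - 11/342 = -59/57 - 11/342 = -365/342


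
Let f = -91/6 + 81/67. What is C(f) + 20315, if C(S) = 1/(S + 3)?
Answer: 89487173/4405 ≈ 20315.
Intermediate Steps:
f = -5611/402 (f = -91*1/6 + 81*(1/67) = -91/6 + 81/67 = -5611/402 ≈ -13.958)
C(S) = 1/(3 + S)
C(f) + 20315 = 1/(3 - 5611/402) + 20315 = 1/(-4405/402) + 20315 = -402/4405 + 20315 = 89487173/4405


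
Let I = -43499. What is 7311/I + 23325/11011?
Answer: 934112754/478967489 ≈ 1.9503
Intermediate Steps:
7311/I + 23325/11011 = 7311/(-43499) + 23325/11011 = 7311*(-1/43499) + 23325*(1/11011) = -7311/43499 + 23325/11011 = 934112754/478967489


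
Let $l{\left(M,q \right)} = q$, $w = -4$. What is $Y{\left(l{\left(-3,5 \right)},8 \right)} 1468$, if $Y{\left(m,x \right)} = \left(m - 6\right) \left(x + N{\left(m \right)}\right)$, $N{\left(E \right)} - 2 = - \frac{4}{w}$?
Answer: $-16148$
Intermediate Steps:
$N{\left(E \right)} = 3$ ($N{\left(E \right)} = 2 - \frac{4}{-4} = 2 - -1 = 2 + 1 = 3$)
$Y{\left(m,x \right)} = \left(-6 + m\right) \left(3 + x\right)$ ($Y{\left(m,x \right)} = \left(m - 6\right) \left(x + 3\right) = \left(-6 + m\right) \left(3 + x\right)$)
$Y{\left(l{\left(-3,5 \right)},8 \right)} 1468 = \left(-18 - 48 + 3 \cdot 5 + 5 \cdot 8\right) 1468 = \left(-18 - 48 + 15 + 40\right) 1468 = \left(-11\right) 1468 = -16148$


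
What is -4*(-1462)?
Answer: 5848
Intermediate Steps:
-4*(-1462) = -1*(-5848) = 5848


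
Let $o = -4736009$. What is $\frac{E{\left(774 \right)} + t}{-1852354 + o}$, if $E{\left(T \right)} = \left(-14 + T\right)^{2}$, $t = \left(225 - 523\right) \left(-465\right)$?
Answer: $- \frac{716170}{6588363} \approx -0.1087$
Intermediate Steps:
$t = 138570$ ($t = \left(-298\right) \left(-465\right) = 138570$)
$\frac{E{\left(774 \right)} + t}{-1852354 + o} = \frac{\left(-14 + 774\right)^{2} + 138570}{-1852354 - 4736009} = \frac{760^{2} + 138570}{-6588363} = \left(577600 + 138570\right) \left(- \frac{1}{6588363}\right) = 716170 \left(- \frac{1}{6588363}\right) = - \frac{716170}{6588363}$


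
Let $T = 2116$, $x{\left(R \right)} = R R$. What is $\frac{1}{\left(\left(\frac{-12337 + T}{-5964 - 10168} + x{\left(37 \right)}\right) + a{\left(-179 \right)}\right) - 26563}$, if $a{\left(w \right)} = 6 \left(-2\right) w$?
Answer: $- \frac{16132}{371767851} \approx -4.3393 \cdot 10^{-5}$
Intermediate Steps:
$x{\left(R \right)} = R^{2}$
$a{\left(w \right)} = - 12 w$
$\frac{1}{\left(\left(\frac{-12337 + T}{-5964 - 10168} + x{\left(37 \right)}\right) + a{\left(-179 \right)}\right) - 26563} = \frac{1}{\left(\left(\frac{-12337 + 2116}{-5964 - 10168} + 37^{2}\right) - -2148\right) - 26563} = \frac{1}{\left(\left(- \frac{10221}{-16132} + 1369\right) + 2148\right) - 26563} = \frac{1}{\left(\left(\left(-10221\right) \left(- \frac{1}{16132}\right) + 1369\right) + 2148\right) - 26563} = \frac{1}{\left(\left(\frac{10221}{16132} + 1369\right) + 2148\right) - 26563} = \frac{1}{\left(\frac{22094929}{16132} + 2148\right) - 26563} = \frac{1}{\frac{56746465}{16132} - 26563} = \frac{1}{- \frac{371767851}{16132}} = - \frac{16132}{371767851}$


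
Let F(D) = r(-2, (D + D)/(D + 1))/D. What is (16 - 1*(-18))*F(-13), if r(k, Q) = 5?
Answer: -170/13 ≈ -13.077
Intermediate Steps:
F(D) = 5/D
(16 - 1*(-18))*F(-13) = (16 - 1*(-18))*(5/(-13)) = (16 + 18)*(5*(-1/13)) = 34*(-5/13) = -170/13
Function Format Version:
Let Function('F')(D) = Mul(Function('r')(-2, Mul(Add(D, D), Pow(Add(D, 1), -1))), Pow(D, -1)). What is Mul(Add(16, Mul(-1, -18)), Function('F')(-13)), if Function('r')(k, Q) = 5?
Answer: Rational(-170, 13) ≈ -13.077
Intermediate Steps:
Function('F')(D) = Mul(5, Pow(D, -1))
Mul(Add(16, Mul(-1, -18)), Function('F')(-13)) = Mul(Add(16, Mul(-1, -18)), Mul(5, Pow(-13, -1))) = Mul(Add(16, 18), Mul(5, Rational(-1, 13))) = Mul(34, Rational(-5, 13)) = Rational(-170, 13)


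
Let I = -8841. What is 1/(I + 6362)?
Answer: -1/2479 ≈ -0.00040339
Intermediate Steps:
1/(I + 6362) = 1/(-8841 + 6362) = 1/(-2479) = -1/2479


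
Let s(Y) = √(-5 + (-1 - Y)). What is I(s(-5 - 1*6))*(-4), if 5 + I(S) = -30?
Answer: 140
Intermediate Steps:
s(Y) = √(-6 - Y)
I(S) = -35 (I(S) = -5 - 30 = -35)
I(s(-5 - 1*6))*(-4) = -35*(-4) = 140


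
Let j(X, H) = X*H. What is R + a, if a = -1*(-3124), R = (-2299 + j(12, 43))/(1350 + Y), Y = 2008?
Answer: 10488609/3358 ≈ 3123.5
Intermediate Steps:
j(X, H) = H*X
R = -1783/3358 (R = (-2299 + 43*12)/(1350 + 2008) = (-2299 + 516)/3358 = -1783*1/3358 = -1783/3358 ≈ -0.53097)
a = 3124
R + a = -1783/3358 + 3124 = 10488609/3358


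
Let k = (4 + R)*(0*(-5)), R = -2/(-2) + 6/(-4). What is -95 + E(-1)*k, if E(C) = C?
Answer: -95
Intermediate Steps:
R = -½ (R = -2*(-½) + 6*(-¼) = 1 - 3/2 = -½ ≈ -0.50000)
k = 0 (k = (4 - ½)*(0*(-5)) = (7/2)*0 = 0)
-95 + E(-1)*k = -95 - 1*0 = -95 + 0 = -95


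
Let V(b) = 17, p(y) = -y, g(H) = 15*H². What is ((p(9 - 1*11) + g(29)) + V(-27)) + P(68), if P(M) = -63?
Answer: 12571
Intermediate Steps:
((p(9 - 1*11) + g(29)) + V(-27)) + P(68) = ((-(9 - 1*11) + 15*29²) + 17) - 63 = ((-(9 - 11) + 15*841) + 17) - 63 = ((-1*(-2) + 12615) + 17) - 63 = ((2 + 12615) + 17) - 63 = (12617 + 17) - 63 = 12634 - 63 = 12571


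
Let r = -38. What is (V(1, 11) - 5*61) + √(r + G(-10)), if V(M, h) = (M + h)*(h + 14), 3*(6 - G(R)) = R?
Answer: -5 + I*√258/3 ≈ -5.0 + 5.3541*I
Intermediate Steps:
G(R) = 6 - R/3
V(M, h) = (14 + h)*(M + h) (V(M, h) = (M + h)*(14 + h) = (14 + h)*(M + h))
(V(1, 11) - 5*61) + √(r + G(-10)) = ((11² + 14*1 + 14*11 + 1*11) - 5*61) + √(-38 + (6 - ⅓*(-10))) = ((121 + 14 + 154 + 11) - 305) + √(-38 + (6 + 10/3)) = (300 - 305) + √(-38 + 28/3) = -5 + √(-86/3) = -5 + I*√258/3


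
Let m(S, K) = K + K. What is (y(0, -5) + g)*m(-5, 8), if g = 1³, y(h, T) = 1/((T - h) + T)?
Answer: 72/5 ≈ 14.400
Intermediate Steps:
m(S, K) = 2*K
y(h, T) = 1/(-h + 2*T)
g = 1
(y(0, -5) + g)*m(-5, 8) = (1/(-1*0 + 2*(-5)) + 1)*(2*8) = (1/(0 - 10) + 1)*16 = (1/(-10) + 1)*16 = (-⅒ + 1)*16 = (9/10)*16 = 72/5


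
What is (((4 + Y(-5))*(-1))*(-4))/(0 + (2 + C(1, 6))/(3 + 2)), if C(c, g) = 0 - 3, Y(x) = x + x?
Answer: 120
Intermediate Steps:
Y(x) = 2*x
C(c, g) = -3
(((4 + Y(-5))*(-1))*(-4))/(0 + (2 + C(1, 6))/(3 + 2)) = (((4 + 2*(-5))*(-1))*(-4))/(0 + (2 - 3)/(3 + 2)) = (((4 - 10)*(-1))*(-4))/(0 - 1/5) = (-6*(-1)*(-4))/(0 - 1*⅕) = (6*(-4))/(0 - ⅕) = -24/(-⅕) = -24*(-5) = 120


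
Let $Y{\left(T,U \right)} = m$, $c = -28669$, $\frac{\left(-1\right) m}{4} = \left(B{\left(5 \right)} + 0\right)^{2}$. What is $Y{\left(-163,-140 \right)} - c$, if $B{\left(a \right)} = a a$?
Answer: $26169$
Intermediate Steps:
$B{\left(a \right)} = a^{2}$
$m = -2500$ ($m = - 4 \left(5^{2} + 0\right)^{2} = - 4 \left(25 + 0\right)^{2} = - 4 \cdot 25^{2} = \left(-4\right) 625 = -2500$)
$Y{\left(T,U \right)} = -2500$
$Y{\left(-163,-140 \right)} - c = -2500 - -28669 = -2500 + 28669 = 26169$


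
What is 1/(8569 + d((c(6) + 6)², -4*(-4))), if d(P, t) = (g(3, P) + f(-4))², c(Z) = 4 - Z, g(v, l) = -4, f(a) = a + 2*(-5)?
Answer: 1/8893 ≈ 0.00011245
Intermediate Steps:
f(a) = -10 + a (f(a) = a - 10 = -10 + a)
d(P, t) = 324 (d(P, t) = (-4 + (-10 - 4))² = (-4 - 14)² = (-18)² = 324)
1/(8569 + d((c(6) + 6)², -4*(-4))) = 1/(8569 + 324) = 1/8893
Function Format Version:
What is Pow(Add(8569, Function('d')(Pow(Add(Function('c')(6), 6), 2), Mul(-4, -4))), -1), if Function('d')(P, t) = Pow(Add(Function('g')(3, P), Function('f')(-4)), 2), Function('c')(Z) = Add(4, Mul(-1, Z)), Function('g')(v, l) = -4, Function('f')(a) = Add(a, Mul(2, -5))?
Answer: Rational(1, 8893) ≈ 0.00011245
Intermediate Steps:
Function('f')(a) = Add(-10, a) (Function('f')(a) = Add(a, -10) = Add(-10, a))
Function('d')(P, t) = 324 (Function('d')(P, t) = Pow(Add(-4, Add(-10, -4)), 2) = Pow(Add(-4, -14), 2) = Pow(-18, 2) = 324)
Pow(Add(8569, Function('d')(Pow(Add(Function('c')(6), 6), 2), Mul(-4, -4))), -1) = Pow(Add(8569, 324), -1) = Pow(8893, -1) = Rational(1, 8893)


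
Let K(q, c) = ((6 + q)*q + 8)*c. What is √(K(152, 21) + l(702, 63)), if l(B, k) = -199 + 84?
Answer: √504389 ≈ 710.20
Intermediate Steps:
K(q, c) = c*(8 + q*(6 + q)) (K(q, c) = (q*(6 + q) + 8)*c = (8 + q*(6 + q))*c = c*(8 + q*(6 + q)))
l(B, k) = -115
√(K(152, 21) + l(702, 63)) = √(21*(8 + 152² + 6*152) - 115) = √(21*(8 + 23104 + 912) - 115) = √(21*24024 - 115) = √(504504 - 115) = √504389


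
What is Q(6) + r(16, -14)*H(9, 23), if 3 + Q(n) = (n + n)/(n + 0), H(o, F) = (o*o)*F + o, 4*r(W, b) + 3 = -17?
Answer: -9361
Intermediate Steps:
r(W, b) = -5 (r(W, b) = -¾ + (¼)*(-17) = -¾ - 17/4 = -5)
H(o, F) = o + F*o² (H(o, F) = o²*F + o = F*o² + o = o + F*o²)
Q(n) = -1 (Q(n) = -3 + (n + n)/(n + 0) = -3 + (2*n)/n = -3 + 2 = -1)
Q(6) + r(16, -14)*H(9, 23) = -1 - 45*(1 + 23*9) = -1 - 45*(1 + 207) = -1 - 45*208 = -1 - 5*1872 = -1 - 9360 = -9361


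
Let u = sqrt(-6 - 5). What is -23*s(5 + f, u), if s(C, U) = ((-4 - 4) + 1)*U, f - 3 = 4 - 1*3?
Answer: 161*I*sqrt(11) ≈ 533.98*I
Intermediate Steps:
u = I*sqrt(11) (u = sqrt(-11) = I*sqrt(11) ≈ 3.3166*I)
f = 4 (f = 3 + (4 - 1*3) = 3 + (4 - 3) = 3 + 1 = 4)
s(C, U) = -7*U (s(C, U) = (-8 + 1)*U = -7*U)
-23*s(5 + f, u) = -(-161)*I*sqrt(11) = 161*I*sqrt(11)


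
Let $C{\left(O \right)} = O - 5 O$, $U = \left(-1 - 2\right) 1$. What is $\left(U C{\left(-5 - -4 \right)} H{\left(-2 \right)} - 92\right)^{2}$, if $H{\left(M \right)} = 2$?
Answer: $13456$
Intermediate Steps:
$U = -3$ ($U = \left(-3\right) 1 = -3$)
$C{\left(O \right)} = - 4 O$
$\left(U C{\left(-5 - -4 \right)} H{\left(-2 \right)} - 92\right)^{2} = \left(- 3 \left(- 4 \left(-5 - -4\right)\right) 2 - 92\right)^{2} = \left(- 3 \left(- 4 \left(-5 + 4\right)\right) 2 - 92\right)^{2} = \left(- 3 \left(\left(-4\right) \left(-1\right)\right) 2 - 92\right)^{2} = \left(\left(-3\right) 4 \cdot 2 - 92\right)^{2} = \left(\left(-12\right) 2 - 92\right)^{2} = \left(-24 - 92\right)^{2} = \left(-116\right)^{2} = 13456$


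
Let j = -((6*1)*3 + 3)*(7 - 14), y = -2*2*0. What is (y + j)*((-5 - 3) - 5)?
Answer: -1911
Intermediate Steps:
y = 0 (y = -4*0 = 0)
j = 147 (j = -(6*3 + 3)*(-7) = -(18 + 3)*(-7) = -21*(-7) = -1*(-147) = 147)
(y + j)*((-5 - 3) - 5) = (0 + 147)*((-5 - 3) - 5) = 147*(-8 - 5) = 147*(-13) = -1911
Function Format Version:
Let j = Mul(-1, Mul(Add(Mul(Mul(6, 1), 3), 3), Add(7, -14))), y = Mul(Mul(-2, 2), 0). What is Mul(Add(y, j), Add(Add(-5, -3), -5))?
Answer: -1911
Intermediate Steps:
y = 0 (y = Mul(-4, 0) = 0)
j = 147 (j = Mul(-1, Mul(Add(Mul(6, 3), 3), -7)) = Mul(-1, Mul(Add(18, 3), -7)) = Mul(-1, Mul(21, -7)) = Mul(-1, -147) = 147)
Mul(Add(y, j), Add(Add(-5, -3), -5)) = Mul(Add(0, 147), Add(Add(-5, -3), -5)) = Mul(147, Add(-8, -5)) = Mul(147, -13) = -1911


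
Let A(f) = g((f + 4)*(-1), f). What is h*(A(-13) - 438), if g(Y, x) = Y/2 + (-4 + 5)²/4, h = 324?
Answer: -140373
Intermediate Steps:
g(Y, x) = ¼ + Y/2 (g(Y, x) = Y*(½) + 1²*(¼) = Y/2 + 1*(¼) = Y/2 + ¼ = ¼ + Y/2)
A(f) = -7/4 - f/2 (A(f) = ¼ + ((f + 4)*(-1))/2 = ¼ + ((4 + f)*(-1))/2 = ¼ + (-4 - f)/2 = ¼ + (-2 - f/2) = -7/4 - f/2)
h*(A(-13) - 438) = 324*((-7/4 - ½*(-13)) - 438) = 324*((-7/4 + 13/2) - 438) = 324*(19/4 - 438) = 324*(-1733/4) = -140373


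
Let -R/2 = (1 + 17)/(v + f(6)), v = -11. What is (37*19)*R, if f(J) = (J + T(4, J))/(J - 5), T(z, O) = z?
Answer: 25308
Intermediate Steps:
f(J) = (4 + J)/(-5 + J) (f(J) = (J + 4)/(J - 5) = (4 + J)/(-5 + J))
R = 36 (R = -2*(1 + 17)/(-11 + (4 + 6)/(-5 + 6)) = -36/(-11 + 10/1) = -36/(-11 + 1*10) = -36/(-11 + 10) = -36/(-1) = -36*(-1) = -2*(-18) = 36)
(37*19)*R = (37*19)*36 = 703*36 = 25308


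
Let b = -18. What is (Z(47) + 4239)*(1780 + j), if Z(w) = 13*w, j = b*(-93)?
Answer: 16751900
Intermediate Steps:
j = 1674 (j = -18*(-93) = 1674)
(Z(47) + 4239)*(1780 + j) = (13*47 + 4239)*(1780 + 1674) = (611 + 4239)*3454 = 4850*3454 = 16751900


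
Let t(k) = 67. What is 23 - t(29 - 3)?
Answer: -44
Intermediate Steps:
23 - t(29 - 3) = 23 - 1*67 = 23 - 67 = -44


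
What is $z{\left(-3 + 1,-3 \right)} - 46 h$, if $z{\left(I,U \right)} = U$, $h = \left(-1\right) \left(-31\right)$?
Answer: $-1429$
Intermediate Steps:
$h = 31$
$z{\left(-3 + 1,-3 \right)} - 46 h = -3 - 1426 = -1429$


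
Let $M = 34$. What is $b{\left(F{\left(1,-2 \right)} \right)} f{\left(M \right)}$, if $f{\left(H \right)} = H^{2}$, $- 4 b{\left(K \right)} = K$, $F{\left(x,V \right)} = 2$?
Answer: $-578$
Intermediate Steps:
$b{\left(K \right)} = - \frac{K}{4}$
$b{\left(F{\left(1,-2 \right)} \right)} f{\left(M \right)} = \left(- \frac{1}{4}\right) 2 \cdot 34^{2} = \left(- \frac{1}{2}\right) 1156 = -578$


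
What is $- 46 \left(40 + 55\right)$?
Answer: $-4370$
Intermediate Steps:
$- 46 \left(40 + 55\right) = \left(-46\right) 95 = -4370$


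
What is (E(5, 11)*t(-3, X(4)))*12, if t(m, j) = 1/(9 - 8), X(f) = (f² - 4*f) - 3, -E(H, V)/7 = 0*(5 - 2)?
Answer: 0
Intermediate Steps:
E(H, V) = 0 (E(H, V) = -0*(5 - 2) = -0*3 = -7*0 = 0)
X(f) = -3 + f² - 4*f
t(m, j) = 1 (t(m, j) = 1/1 = 1)
(E(5, 11)*t(-3, X(4)))*12 = (0*1)*12 = 0*12 = 0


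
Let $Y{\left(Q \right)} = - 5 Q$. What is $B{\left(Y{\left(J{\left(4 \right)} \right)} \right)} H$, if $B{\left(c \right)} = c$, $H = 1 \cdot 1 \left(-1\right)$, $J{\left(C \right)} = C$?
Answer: $20$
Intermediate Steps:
$H = -1$ ($H = 1 \left(-1\right) = -1$)
$B{\left(Y{\left(J{\left(4 \right)} \right)} \right)} H = \left(-5\right) 4 \left(-1\right) = \left(-20\right) \left(-1\right) = 20$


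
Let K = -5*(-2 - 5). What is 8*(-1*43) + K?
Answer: -309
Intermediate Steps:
K = 35 (K = -5*(-7) = 35)
8*(-1*43) + K = 8*(-1*43) + 35 = 8*(-43) + 35 = -344 + 35 = -309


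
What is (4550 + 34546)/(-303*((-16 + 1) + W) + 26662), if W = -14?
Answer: 39096/35449 ≈ 1.1029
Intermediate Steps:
(4550 + 34546)/(-303*((-16 + 1) + W) + 26662) = (4550 + 34546)/(-303*((-16 + 1) - 14) + 26662) = 39096/(-303*(-15 - 14) + 26662) = 39096/(-303*(-29) + 26662) = 39096/(8787 + 26662) = 39096/35449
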